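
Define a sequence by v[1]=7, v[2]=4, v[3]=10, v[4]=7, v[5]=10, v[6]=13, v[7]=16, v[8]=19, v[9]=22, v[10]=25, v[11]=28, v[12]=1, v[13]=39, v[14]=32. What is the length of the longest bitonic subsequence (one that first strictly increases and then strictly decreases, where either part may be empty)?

inc[i] = longest strictly increasing subsequence ending at i; dec[i] = longest strictly decreasing subsequence starting at i:
i:      1  2  3  4  5  6  7  8  9 10 11 12 13 14
v[i]:   7  4 10  7 10 13 16 19 22 25 28  1 39 32
inc:    1  1  2  2  3  4  5  6  7  8  9  1 10 10
dec:    3  2  3  2  2  2  2  2  2  2  2  1  2  1
Best peak at i=13 (value 39): inc=10, dec=2, length 10+2−1 = 11.

11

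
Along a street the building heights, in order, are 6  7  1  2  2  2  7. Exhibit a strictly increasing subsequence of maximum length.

1, 2, 7

Patience tails give the LIS length; then backtrack through the dp parents:
6 → extends → [6]
7 → extends → [6, 7]
1 → replaces 6 → [1, 7]
2 → replaces 7 → [1, 2]
2 → already a tail → [1, 2]
2 → already a tail → [1, 2]
7 → extends → [1, 2, 7]
Length 3; one witness is 1, 2, 7.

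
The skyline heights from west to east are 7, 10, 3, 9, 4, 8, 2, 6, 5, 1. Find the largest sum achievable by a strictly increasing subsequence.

Let S[i] be the best sum of a strictly increasing subsequence ending at i:
i:      1  2  3  4  5  6  7  8  9 10
a[i]:   7 10  3  9  4  8  2  6  5  1
S:      7 17  3 16  7 15  2 13 12  1
Maximum is 17 (e.g. 7 + 10).

17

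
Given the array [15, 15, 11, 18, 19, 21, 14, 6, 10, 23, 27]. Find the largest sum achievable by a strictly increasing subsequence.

Let S[i] be the best sum of a strictly increasing subsequence ending at i:
i:       1   2   3   4   5   6   7   8   9  10  11
a[i]:   15  15  11  18  19  21  14   6  10  23  27
S:      15  15  11  33  52  73  25   6  16  96 123
Maximum is 123 (e.g. 15 + 18 + 19 + 21 + 23 + 27).

123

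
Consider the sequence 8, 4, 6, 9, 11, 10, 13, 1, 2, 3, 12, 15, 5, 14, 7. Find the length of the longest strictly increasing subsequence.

6

Let dp[i] be the length of the longest such subsequence ending at index i:
i:      1  2  3  4  5  6  7  8  9 10 11 12 13 14 15
a[i]:   8  4  6  9 11 10 13  1  2  3 12 15  5 14  7
dp:     1  1  2  3  4  4  5  1  2  3  5  6  4  6  5
Maximum dp value is 6.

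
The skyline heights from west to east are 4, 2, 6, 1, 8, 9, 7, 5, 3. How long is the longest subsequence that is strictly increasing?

4

Track the smallest tail for each achievable length (strict):
4 → extends → [4]
2 → replaces 4 → [2]
6 → extends → [2, 6]
1 → replaces 2 → [1, 6]
8 → extends → [1, 6, 8]
9 → extends → [1, 6, 8, 9]
7 → replaces 8 → [1, 6, 7, 9]
5 → replaces 6 → [1, 5, 7, 9]
3 → replaces 5 → [1, 3, 7, 9]
Four tails, so the longest strictly increasing subsequence has length 4 (e.g. 4, 6, 8, 9).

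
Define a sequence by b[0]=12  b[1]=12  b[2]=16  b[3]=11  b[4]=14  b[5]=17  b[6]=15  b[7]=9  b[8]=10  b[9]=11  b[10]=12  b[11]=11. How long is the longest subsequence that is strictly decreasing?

4

Let dp[i] be the longest strictly decreasing subsequence ending at i:
i:      0  1  2  3  4  5  6  7  8  9 10 11
b[i]:  12 12 16 11 14 17 15  9 10 11 12 11
dp:     1  1  1  2  2  1  2  3  3  3  3  4
Maximum is 4.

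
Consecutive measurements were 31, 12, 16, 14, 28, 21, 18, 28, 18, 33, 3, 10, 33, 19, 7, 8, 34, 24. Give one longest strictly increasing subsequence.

12, 16, 21, 28, 33, 34

Patience tails give the LIS length; then backtrack through the dp parents:
31 → extends → [31]
12 → replaces 31 → [12]
16 → extends → [12, 16]
14 → replaces 16 → [12, 14]
28 → extends → [12, 14, 28]
21 → replaces 28 → [12, 14, 21]
18 → replaces 21 → [12, 14, 18]
28 → extends → [12, 14, 18, 28]
18 → already a tail → [12, 14, 18, 28]
33 → extends → [12, 14, 18, 28, 33]
3 → replaces 12 → [3, 14, 18, 28, 33]
10 → replaces 14 → [3, 10, 18, 28, 33]
33 → already a tail → [3, 10, 18, 28, 33]
19 → replaces 28 → [3, 10, 18, 19, 33]
7 → replaces 10 → [3, 7, 18, 19, 33]
8 → replaces 18 → [3, 7, 8, 19, 33]
34 → extends → [3, 7, 8, 19, 33, 34]
24 → replaces 33 → [3, 7, 8, 19, 24, 34]
Length 6; one witness is 12, 16, 21, 28, 33, 34.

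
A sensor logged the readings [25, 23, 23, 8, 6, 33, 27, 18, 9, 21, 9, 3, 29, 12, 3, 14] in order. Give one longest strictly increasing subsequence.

8, 18, 21, 29

Patience tails give the LIS length; then backtrack through the dp parents:
25 → extends → [25]
23 → replaces 25 → [23]
23 → already a tail → [23]
8 → replaces 23 → [8]
6 → replaces 8 → [6]
33 → extends → [6, 33]
27 → replaces 33 → [6, 27]
18 → replaces 27 → [6, 18]
9 → replaces 18 → [6, 9]
21 → extends → [6, 9, 21]
9 → already a tail → [6, 9, 21]
3 → replaces 6 → [3, 9, 21]
29 → extends → [3, 9, 21, 29]
12 → replaces 21 → [3, 9, 12, 29]
3 → already a tail → [3, 9, 12, 29]
14 → replaces 29 → [3, 9, 12, 14]
Length 4; one witness is 8, 18, 21, 29.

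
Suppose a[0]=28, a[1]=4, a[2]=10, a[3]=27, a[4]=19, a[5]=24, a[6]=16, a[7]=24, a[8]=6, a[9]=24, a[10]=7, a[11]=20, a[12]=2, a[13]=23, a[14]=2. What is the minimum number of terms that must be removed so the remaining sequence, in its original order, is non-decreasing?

9

Fewest deletions = n − (longest non-decreasing subsequence).
Patience tails:
28 → extends → [28]
4 → replaces 28 → [4]
10 → extends → [4, 10]
27 → extends → [4, 10, 27]
19 → replaces 27 → [4, 10, 19]
24 → extends → [4, 10, 19, 24]
16 → replaces 19 → [4, 10, 16, 24]
24 → extends → [4, 10, 16, 24, 24]
6 → replaces 10 → [4, 6, 16, 24, 24]
24 → extends → [4, 6, 16, 24, 24, 24]
7 → replaces 16 → [4, 6, 7, 24, 24, 24]
20 → replaces 24 → [4, 6, 7, 20, 24, 24]
2 → replaces 4 → [2, 6, 7, 20, 24, 24]
23 → replaces 24 → [2, 6, 7, 20, 23, 24]
2 → replaces 6 → [2, 2, 7, 20, 23, 24]
Longest non-decreasing subsequence has length 6, so deletions = 15 − 6 = 9.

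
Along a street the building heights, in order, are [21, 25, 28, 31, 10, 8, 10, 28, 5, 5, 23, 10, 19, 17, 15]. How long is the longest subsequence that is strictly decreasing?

Let dp[i] be the longest strictly decreasing subsequence ending at i:
i:      1  2  3  4  5  6  7  8  9 10 11 12 13 14 15
a[i]:  21 25 28 31 10  8 10 28  5  5 23 10 19 17 15
dp:     1  1  1  1  2  3  2  2  4  4  3  4  4  5  6
Maximum is 6.

6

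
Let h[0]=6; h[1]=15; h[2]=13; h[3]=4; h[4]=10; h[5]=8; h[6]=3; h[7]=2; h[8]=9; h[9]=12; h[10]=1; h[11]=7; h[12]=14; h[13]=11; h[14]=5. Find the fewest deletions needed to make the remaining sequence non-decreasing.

Fewest deletions = n − (longest non-decreasing subsequence).
Patience tails:
6 → extends → [6]
15 → extends → [6, 15]
13 → replaces 15 → [6, 13]
4 → replaces 6 → [4, 13]
10 → replaces 13 → [4, 10]
8 → replaces 10 → [4, 8]
3 → replaces 4 → [3, 8]
2 → replaces 3 → [2, 8]
9 → extends → [2, 8, 9]
12 → extends → [2, 8, 9, 12]
1 → replaces 2 → [1, 8, 9, 12]
7 → replaces 8 → [1, 7, 9, 12]
14 → extends → [1, 7, 9, 12, 14]
11 → replaces 12 → [1, 7, 9, 11, 14]
5 → replaces 7 → [1, 5, 9, 11, 14]
Longest non-decreasing subsequence has length 5, so deletions = 15 − 5 = 10.

10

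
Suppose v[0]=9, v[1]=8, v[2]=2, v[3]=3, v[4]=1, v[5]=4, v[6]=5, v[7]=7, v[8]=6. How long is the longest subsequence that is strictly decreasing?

4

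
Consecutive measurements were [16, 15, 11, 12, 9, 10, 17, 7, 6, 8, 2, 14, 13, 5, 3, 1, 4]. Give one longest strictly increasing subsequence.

Patience tails give the LIS length; then backtrack through the dp parents:
16 → extends → [16]
15 → replaces 16 → [15]
11 → replaces 15 → [11]
12 → extends → [11, 12]
9 → replaces 11 → [9, 12]
10 → replaces 12 → [9, 10]
17 → extends → [9, 10, 17]
7 → replaces 9 → [7, 10, 17]
6 → replaces 7 → [6, 10, 17]
8 → replaces 10 → [6, 8, 17]
2 → replaces 6 → [2, 8, 17]
14 → replaces 17 → [2, 8, 14]
13 → replaces 14 → [2, 8, 13]
5 → replaces 8 → [2, 5, 13]
3 → replaces 5 → [2, 3, 13]
1 → replaces 2 → [1, 3, 13]
4 → replaces 13 → [1, 3, 4]
Length 3; one witness is 11, 12, 17.

11, 12, 17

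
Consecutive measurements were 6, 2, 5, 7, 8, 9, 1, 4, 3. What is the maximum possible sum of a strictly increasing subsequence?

31

Let S[i] be the best sum of a strictly increasing subsequence ending at i:
i:      1  2  3  4  5  6  7  8  9
a[i]:   6  2  5  7  8  9  1  4  3
S:      6  2  7 14 22 31  1  6  5
Maximum is 31 (e.g. 2 + 5 + 7 + 8 + 9).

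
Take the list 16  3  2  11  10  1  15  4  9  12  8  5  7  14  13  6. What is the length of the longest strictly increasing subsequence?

Track the smallest tail for each achievable length (strict):
16 → extends → [16]
3 → replaces 16 → [3]
2 → replaces 3 → [2]
11 → extends → [2, 11]
10 → replaces 11 → [2, 10]
1 → replaces 2 → [1, 10]
15 → extends → [1, 10, 15]
4 → replaces 10 → [1, 4, 15]
9 → replaces 15 → [1, 4, 9]
12 → extends → [1, 4, 9, 12]
8 → replaces 9 → [1, 4, 8, 12]
5 → replaces 8 → [1, 4, 5, 12]
7 → replaces 12 → [1, 4, 5, 7]
14 → extends → [1, 4, 5, 7, 14]
13 → replaces 14 → [1, 4, 5, 7, 13]
6 → replaces 7 → [1, 4, 5, 6, 13]
Five tails, so the longest strictly increasing subsequence has length 5 (e.g. 3, 4, 9, 12, 14).

5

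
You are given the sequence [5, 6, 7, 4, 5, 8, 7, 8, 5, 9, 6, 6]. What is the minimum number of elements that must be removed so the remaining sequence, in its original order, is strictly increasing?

Fewest deletions = n − (longest strictly increasing subsequence).
Patience tails:
5 → extends → [5]
6 → extends → [5, 6]
7 → extends → [5, 6, 7]
4 → replaces 5 → [4, 6, 7]
5 → replaces 6 → [4, 5, 7]
8 → extends → [4, 5, 7, 8]
7 → already a tail → [4, 5, 7, 8]
8 → already a tail → [4, 5, 7, 8]
5 → already a tail → [4, 5, 7, 8]
9 → extends → [4, 5, 7, 8, 9]
6 → replaces 7 → [4, 5, 6, 8, 9]
6 → already a tail → [4, 5, 6, 8, 9]
Longest strictly increasing subsequence has length 5, so deletions = 12 − 5 = 7.

7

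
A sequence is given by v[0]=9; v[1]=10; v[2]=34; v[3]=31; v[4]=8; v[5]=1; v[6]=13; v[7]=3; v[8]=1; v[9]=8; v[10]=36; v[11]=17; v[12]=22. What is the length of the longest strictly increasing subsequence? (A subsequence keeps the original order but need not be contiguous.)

5

Let dp[i] be the length of the longest such subsequence ending at index i:
i:      0  1  2  3  4  5  6  7  8  9 10 11 12
v[i]:   9 10 34 31  8  1 13  3  1  8 36 17 22
dp:     1  2  3  3  1  1  3  2  1  3  4  4  5
Maximum dp value is 5.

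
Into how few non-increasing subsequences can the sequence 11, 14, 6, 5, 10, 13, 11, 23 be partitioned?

4

Place each on the leftmost legal pile:
11 → new pile 1 (tops now [11])
14 → new pile 2 (tops now [11, 14])
6 → pile 1 (tops now [6, 14])
5 → pile 1 (tops now [5, 14])
10 → pile 2 (tops now [5, 10])
13 → new pile 3 (tops now [5, 10, 13])
11 → pile 3 (tops now [5, 10, 11])
23 → new pile 4 (tops now [5, 10, 11, 23])
Four piles.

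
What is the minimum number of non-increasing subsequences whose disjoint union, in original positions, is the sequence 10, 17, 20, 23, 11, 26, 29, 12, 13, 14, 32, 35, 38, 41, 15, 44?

The minimum number of non-increasing subsequences covering a sequence equals the length of its longest strictly increasing subsequence.
LIS length is 11 (e.g. 10, 17, 20, 23, 26, 29, 32, 35, 38, 41, 44), so 11 piles are needed.

11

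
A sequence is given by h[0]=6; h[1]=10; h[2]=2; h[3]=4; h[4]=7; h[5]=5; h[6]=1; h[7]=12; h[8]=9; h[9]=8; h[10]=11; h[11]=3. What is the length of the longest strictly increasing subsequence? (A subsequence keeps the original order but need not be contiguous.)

5

Track the smallest tail for each achievable length (strict):
6 → extends → [6]
10 → extends → [6, 10]
2 → replaces 6 → [2, 10]
4 → replaces 10 → [2, 4]
7 → extends → [2, 4, 7]
5 → replaces 7 → [2, 4, 5]
1 → replaces 2 → [1, 4, 5]
12 → extends → [1, 4, 5, 12]
9 → replaces 12 → [1, 4, 5, 9]
8 → replaces 9 → [1, 4, 5, 8]
11 → extends → [1, 4, 5, 8, 11]
3 → replaces 4 → [1, 3, 5, 8, 11]
Five tails, so the longest strictly increasing subsequence has length 5 (e.g. 2, 4, 7, 9, 11).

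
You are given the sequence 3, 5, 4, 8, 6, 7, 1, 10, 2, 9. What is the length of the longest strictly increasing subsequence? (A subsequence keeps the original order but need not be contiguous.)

5

Let dp[i] be the length of the longest such subsequence ending at index i:
i:      1  2  3  4  5  6  7  8  9 10
a[i]:   3  5  4  8  6  7  1 10  2  9
dp:     1  2  2  3  3  4  1  5  2  5
Maximum dp value is 5.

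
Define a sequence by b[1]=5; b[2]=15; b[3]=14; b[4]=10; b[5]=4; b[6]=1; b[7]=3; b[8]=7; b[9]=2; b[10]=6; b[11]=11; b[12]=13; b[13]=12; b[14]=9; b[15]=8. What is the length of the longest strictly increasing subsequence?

5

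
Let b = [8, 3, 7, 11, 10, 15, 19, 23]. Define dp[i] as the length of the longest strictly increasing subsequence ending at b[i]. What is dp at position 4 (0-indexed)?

dp[i] = 1 + max{dp[j] : j<i, b[j]<b[i]} (or 1 if no such j):
i:      0  1  2  3  4  5  6  7
b[i]:   8  3  7 11 10 15 19 23
dp:     1  1  2  3  3  4  5  6
At index 4 the value is 3.

3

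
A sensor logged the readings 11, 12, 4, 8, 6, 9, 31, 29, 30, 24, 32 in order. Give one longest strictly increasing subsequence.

4, 8, 9, 29, 30, 32

Patience tails give the LIS length; then backtrack through the dp parents:
11 → extends → [11]
12 → extends → [11, 12]
4 → replaces 11 → [4, 12]
8 → replaces 12 → [4, 8]
6 → replaces 8 → [4, 6]
9 → extends → [4, 6, 9]
31 → extends → [4, 6, 9, 31]
29 → replaces 31 → [4, 6, 9, 29]
30 → extends → [4, 6, 9, 29, 30]
24 → replaces 29 → [4, 6, 9, 24, 30]
32 → extends → [4, 6, 9, 24, 30, 32]
Length 6; one witness is 4, 8, 9, 29, 30, 32.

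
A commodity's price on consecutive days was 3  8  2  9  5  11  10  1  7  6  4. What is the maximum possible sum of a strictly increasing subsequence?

Let S[i] be the best sum of a strictly increasing subsequence ending at i:
i:      1  2  3  4  5  6  7  8  9 10 11
a[i]:   3  8  2  9  5 11 10  1  7  6  4
S:      3 11  2 20  8 31 30  1 15 14  7
Maximum is 31 (e.g. 3 + 8 + 9 + 11).

31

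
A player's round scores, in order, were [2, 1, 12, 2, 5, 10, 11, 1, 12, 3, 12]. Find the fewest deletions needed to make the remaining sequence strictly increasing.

5

Fewest deletions = n − (longest strictly increasing subsequence).
Patience tails:
2 → extends → [2]
1 → replaces 2 → [1]
12 → extends → [1, 12]
2 → replaces 12 → [1, 2]
5 → extends → [1, 2, 5]
10 → extends → [1, 2, 5, 10]
11 → extends → [1, 2, 5, 10, 11]
1 → already a tail → [1, 2, 5, 10, 11]
12 → extends → [1, 2, 5, 10, 11, 12]
3 → replaces 5 → [1, 2, 3, 10, 11, 12]
12 → already a tail → [1, 2, 3, 10, 11, 12]
Longest strictly increasing subsequence has length 6, so deletions = 11 − 6 = 5.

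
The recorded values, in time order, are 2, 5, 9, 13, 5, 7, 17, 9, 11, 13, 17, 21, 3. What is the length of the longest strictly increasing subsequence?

Track the smallest tail for each achievable length (strict):
2 → extends → [2]
5 → extends → [2, 5]
9 → extends → [2, 5, 9]
13 → extends → [2, 5, 9, 13]
5 → already a tail → [2, 5, 9, 13]
7 → replaces 9 → [2, 5, 7, 13]
17 → extends → [2, 5, 7, 13, 17]
9 → replaces 13 → [2, 5, 7, 9, 17]
11 → replaces 17 → [2, 5, 7, 9, 11]
13 → extends → [2, 5, 7, 9, 11, 13]
17 → extends → [2, 5, 7, 9, 11, 13, 17]
21 → extends → [2, 5, 7, 9, 11, 13, 17, 21]
3 → replaces 5 → [2, 3, 7, 9, 11, 13, 17, 21]
Eight tails, so the longest strictly increasing subsequence has length 8 (e.g. 2, 5, 7, 9, 11, 13, 17, 21).

8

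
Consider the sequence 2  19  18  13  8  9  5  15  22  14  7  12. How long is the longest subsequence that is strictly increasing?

5

Let dp[i] be the length of the longest such subsequence ending at index i:
i:      1  2  3  4  5  6  7  8  9 10 11 12
a[i]:   2 19 18 13  8  9  5 15 22 14  7 12
dp:     1  2  2  2  2  3  2  4  5  4  3  4
Maximum dp value is 5.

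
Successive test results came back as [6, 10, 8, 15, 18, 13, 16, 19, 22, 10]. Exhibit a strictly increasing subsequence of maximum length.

6, 10, 15, 18, 19, 22

Patience tails give the LIS length; then backtrack through the dp parents:
6 → extends → [6]
10 → extends → [6, 10]
8 → replaces 10 → [6, 8]
15 → extends → [6, 8, 15]
18 → extends → [6, 8, 15, 18]
13 → replaces 15 → [6, 8, 13, 18]
16 → replaces 18 → [6, 8, 13, 16]
19 → extends → [6, 8, 13, 16, 19]
22 → extends → [6, 8, 13, 16, 19, 22]
10 → replaces 13 → [6, 8, 10, 16, 19, 22]
Length 6; one witness is 6, 10, 15, 18, 19, 22.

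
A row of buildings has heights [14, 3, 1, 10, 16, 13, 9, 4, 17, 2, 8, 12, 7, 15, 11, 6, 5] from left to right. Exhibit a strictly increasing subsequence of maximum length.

Patience tails give the LIS length; then backtrack through the dp parents:
14 → extends → [14]
3 → replaces 14 → [3]
1 → replaces 3 → [1]
10 → extends → [1, 10]
16 → extends → [1, 10, 16]
13 → replaces 16 → [1, 10, 13]
9 → replaces 10 → [1, 9, 13]
4 → replaces 9 → [1, 4, 13]
17 → extends → [1, 4, 13, 17]
2 → replaces 4 → [1, 2, 13, 17]
8 → replaces 13 → [1, 2, 8, 17]
12 → replaces 17 → [1, 2, 8, 12]
7 → replaces 8 → [1, 2, 7, 12]
15 → extends → [1, 2, 7, 12, 15]
11 → replaces 12 → [1, 2, 7, 11, 15]
6 → replaces 7 → [1, 2, 6, 11, 15]
5 → replaces 6 → [1, 2, 5, 11, 15]
Length 5; one witness is 3, 4, 8, 12, 15.

3, 4, 8, 12, 15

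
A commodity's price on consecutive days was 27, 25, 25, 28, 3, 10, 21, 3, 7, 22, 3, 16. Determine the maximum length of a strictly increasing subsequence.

4

Let dp[i] be the length of the longest such subsequence ending at index i:
i:      1  2  3  4  5  6  7  8  9 10 11 12
a[i]:  27 25 25 28  3 10 21  3  7 22  3 16
dp:     1  1  1  2  1  2  3  1  2  4  1  3
Maximum dp value is 4.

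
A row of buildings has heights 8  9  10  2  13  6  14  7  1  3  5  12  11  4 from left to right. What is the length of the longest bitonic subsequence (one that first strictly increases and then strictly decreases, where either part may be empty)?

8

inc[i] = longest strictly increasing subsequence ending at i; dec[i] = longest strictly decreasing subsequence starting at i:
i:      1  2  3  4  5  6  7  8  9 10 11 12 13 14
a[i]:   8  9 10  2 13  6 14  7  1  3  5 12 11  4
inc:    1  2  3  1  4  2  5  3  1  2  3  4  4  3
dec:    4  4  4  2  4  3  4  3  1  1  2  3  2  1
Best peak at i=7 (value 14): inc=5, dec=4, length 5+4−1 = 8.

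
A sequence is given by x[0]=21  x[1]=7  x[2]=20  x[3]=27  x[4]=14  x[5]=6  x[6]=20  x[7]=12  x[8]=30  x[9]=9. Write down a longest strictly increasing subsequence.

Patience tails give the LIS length; then backtrack through the dp parents:
21 → extends → [21]
7 → replaces 21 → [7]
20 → extends → [7, 20]
27 → extends → [7, 20, 27]
14 → replaces 20 → [7, 14, 27]
6 → replaces 7 → [6, 14, 27]
20 → replaces 27 → [6, 14, 20]
12 → replaces 14 → [6, 12, 20]
30 → extends → [6, 12, 20, 30]
9 → replaces 12 → [6, 9, 20, 30]
Length 4; one witness is 7, 20, 27, 30.

7, 20, 27, 30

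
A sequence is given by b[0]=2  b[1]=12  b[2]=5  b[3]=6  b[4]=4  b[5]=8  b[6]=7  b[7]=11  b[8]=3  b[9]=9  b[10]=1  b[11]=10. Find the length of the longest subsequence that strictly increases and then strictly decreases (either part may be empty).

inc[i] = longest strictly increasing subsequence ending at i; dec[i] = longest strictly decreasing subsequence starting at i:
i:      0  1  2  3  4  5  6  7  8  9 10 11
b[i]:   2 12  5  6  4  8  7 11  3  9  1 10
inc:    1  2  2  3  2  4  4  5  2  5  1  6
dec:    2  5  4  4  3  4  3  3  2  2  1  1
Best peak at i=5 (value 8): inc=4, dec=4, length 4+4−1 = 7.

7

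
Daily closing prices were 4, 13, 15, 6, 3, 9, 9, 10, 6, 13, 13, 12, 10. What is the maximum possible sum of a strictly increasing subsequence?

42

Let S[i] be the best sum of a strictly increasing subsequence ending at i:
i:      1  2  3  4  5  6  7  8  9 10 11 12 13
a[i]:   4 13 15  6  3  9  9 10  6 13 13 12 10
S:      4 17 32 10  3 19 19 29 10 42 42 41 29
Maximum is 42 (e.g. 4 + 6 + 9 + 10 + 13).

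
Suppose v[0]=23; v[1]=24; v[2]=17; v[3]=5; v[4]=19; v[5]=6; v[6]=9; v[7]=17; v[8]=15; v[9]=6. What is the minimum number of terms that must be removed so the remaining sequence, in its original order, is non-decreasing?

Fewest deletions = n − (longest non-decreasing subsequence).
Patience tails:
23 → extends → [23]
24 → extends → [23, 24]
17 → replaces 23 → [17, 24]
5 → replaces 17 → [5, 24]
19 → replaces 24 → [5, 19]
6 → replaces 19 → [5, 6]
9 → extends → [5, 6, 9]
17 → extends → [5, 6, 9, 17]
15 → replaces 17 → [5, 6, 9, 15]
6 → replaces 9 → [5, 6, 6, 15]
Longest non-decreasing subsequence has length 4, so deletions = 10 − 4 = 6.

6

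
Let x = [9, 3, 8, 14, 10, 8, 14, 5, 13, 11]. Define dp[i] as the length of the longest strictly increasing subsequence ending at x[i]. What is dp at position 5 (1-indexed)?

3

dp[i] = 1 + max{dp[j] : j<i, x[j]<x[i]} (or 1 if no such j):
i:      1  2  3  4  5  6  7  8  9 10
x[i]:   9  3  8 14 10  8 14  5 13 11
dp:     1  1  2  3  3  2  4  2  4  4
At index 5 the value is 3.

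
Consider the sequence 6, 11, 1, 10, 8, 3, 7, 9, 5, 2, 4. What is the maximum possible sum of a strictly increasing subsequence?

23

Let S[i] be the best sum of a strictly increasing subsequence ending at i:
i:      1  2  3  4  5  6  7  8  9 10 11
a[i]:   6 11  1 10  8  3  7  9  5  2  4
S:      6 17  1 16 14  4 13 23  9  3  8
Maximum is 23 (e.g. 6 + 8 + 9).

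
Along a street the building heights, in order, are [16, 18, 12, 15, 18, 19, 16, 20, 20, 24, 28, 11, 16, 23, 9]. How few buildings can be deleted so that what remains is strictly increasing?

8

Fewest deletions = n − (longest strictly increasing subsequence).
Patience tails:
16 → extends → [16]
18 → extends → [16, 18]
12 → replaces 16 → [12, 18]
15 → replaces 18 → [12, 15]
18 → extends → [12, 15, 18]
19 → extends → [12, 15, 18, 19]
16 → replaces 18 → [12, 15, 16, 19]
20 → extends → [12, 15, 16, 19, 20]
20 → already a tail → [12, 15, 16, 19, 20]
24 → extends → [12, 15, 16, 19, 20, 24]
28 → extends → [12, 15, 16, 19, 20, 24, 28]
11 → replaces 12 → [11, 15, 16, 19, 20, 24, 28]
16 → already a tail → [11, 15, 16, 19, 20, 24, 28]
23 → replaces 24 → [11, 15, 16, 19, 20, 23, 28]
9 → replaces 11 → [9, 15, 16, 19, 20, 23, 28]
Longest strictly increasing subsequence has length 7, so deletions = 15 − 7 = 8.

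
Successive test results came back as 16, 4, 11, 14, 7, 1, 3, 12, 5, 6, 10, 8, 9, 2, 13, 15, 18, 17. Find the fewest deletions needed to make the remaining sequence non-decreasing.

9

Fewest deletions = n − (longest non-decreasing subsequence).
Patience tails:
16 → extends → [16]
4 → replaces 16 → [4]
11 → extends → [4, 11]
14 → extends → [4, 11, 14]
7 → replaces 11 → [4, 7, 14]
1 → replaces 4 → [1, 7, 14]
3 → replaces 7 → [1, 3, 14]
12 → replaces 14 → [1, 3, 12]
5 → replaces 12 → [1, 3, 5]
6 → extends → [1, 3, 5, 6]
10 → extends → [1, 3, 5, 6, 10]
8 → replaces 10 → [1, 3, 5, 6, 8]
9 → extends → [1, 3, 5, 6, 8, 9]
2 → replaces 3 → [1, 2, 5, 6, 8, 9]
13 → extends → [1, 2, 5, 6, 8, 9, 13]
15 → extends → [1, 2, 5, 6, 8, 9, 13, 15]
18 → extends → [1, 2, 5, 6, 8, 9, 13, 15, 18]
17 → replaces 18 → [1, 2, 5, 6, 8, 9, 13, 15, 17]
Longest non-decreasing subsequence has length 9, so deletions = 18 − 9 = 9.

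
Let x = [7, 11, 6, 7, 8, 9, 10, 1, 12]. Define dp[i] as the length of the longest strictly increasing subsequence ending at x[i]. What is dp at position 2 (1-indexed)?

dp[i] = 1 + max{dp[j] : j<i, x[j]<x[i]} (or 1 if no such j):
i:      1  2  3  4  5  6  7  8  9
x[i]:   7 11  6  7  8  9 10  1 12
dp:     1  2  1  2  3  4  5  1  6
At index 2 the value is 2.

2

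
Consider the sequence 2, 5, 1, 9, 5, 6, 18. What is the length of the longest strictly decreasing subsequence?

2

Let dp[i] be the longest strictly decreasing subsequence ending at i:
i:      1  2  3  4  5  6  7
a[i]:   2  5  1  9  5  6 18
dp:     1  1  2  1  2  2  1
Maximum is 2.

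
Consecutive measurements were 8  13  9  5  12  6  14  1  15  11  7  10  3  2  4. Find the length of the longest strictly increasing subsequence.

5

Track the smallest tail for each achievable length (strict):
8 → extends → [8]
13 → extends → [8, 13]
9 → replaces 13 → [8, 9]
5 → replaces 8 → [5, 9]
12 → extends → [5, 9, 12]
6 → replaces 9 → [5, 6, 12]
14 → extends → [5, 6, 12, 14]
1 → replaces 5 → [1, 6, 12, 14]
15 → extends → [1, 6, 12, 14, 15]
11 → replaces 12 → [1, 6, 11, 14, 15]
7 → replaces 11 → [1, 6, 7, 14, 15]
10 → replaces 14 → [1, 6, 7, 10, 15]
3 → replaces 6 → [1, 3, 7, 10, 15]
2 → replaces 3 → [1, 2, 7, 10, 15]
4 → replaces 7 → [1, 2, 4, 10, 15]
Five tails, so the longest strictly increasing subsequence has length 5 (e.g. 8, 9, 12, 14, 15).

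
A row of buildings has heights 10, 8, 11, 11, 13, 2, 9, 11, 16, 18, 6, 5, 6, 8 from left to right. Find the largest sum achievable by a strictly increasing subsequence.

Let S[i] be the best sum of a strictly increasing subsequence ending at i:
i:      1  2  3  4  5  6  7  8  9 10 11 12 13 14
a[i]:  10  8 11 11 13  2  9 11 16 18  6  5  6  8
S:     10  8 21 21 34  2 17 28 50 68  8  7 13 21
Maximum is 68 (e.g. 10 + 11 + 13 + 16 + 18).

68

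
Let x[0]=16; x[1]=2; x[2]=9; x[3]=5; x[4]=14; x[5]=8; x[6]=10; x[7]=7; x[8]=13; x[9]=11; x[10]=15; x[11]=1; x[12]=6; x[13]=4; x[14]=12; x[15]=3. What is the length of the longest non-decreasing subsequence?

6

Track the smallest tail for each achievable length (allowing ties):
16 → extends → [16]
2 → replaces 16 → [2]
9 → extends → [2, 9]
5 → replaces 9 → [2, 5]
14 → extends → [2, 5, 14]
8 → replaces 14 → [2, 5, 8]
10 → extends → [2, 5, 8, 10]
7 → replaces 8 → [2, 5, 7, 10]
13 → extends → [2, 5, 7, 10, 13]
11 → replaces 13 → [2, 5, 7, 10, 11]
15 → extends → [2, 5, 7, 10, 11, 15]
1 → replaces 2 → [1, 5, 7, 10, 11, 15]
6 → replaces 7 → [1, 5, 6, 10, 11, 15]
4 → replaces 5 → [1, 4, 6, 10, 11, 15]
12 → replaces 15 → [1, 4, 6, 10, 11, 12]
3 → replaces 4 → [1, 3, 6, 10, 11, 12]
Six tails, so the longest non-decreasing subsequence has length 6 (e.g. 2, 5, 8, 10, 13, 15).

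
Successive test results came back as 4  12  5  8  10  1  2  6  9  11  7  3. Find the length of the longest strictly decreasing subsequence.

Let dp[i] be the longest strictly decreasing subsequence ending at i:
i:      1  2  3  4  5  6  7  8  9 10 11 12
a[i]:   4 12  5  8 10  1  2  6  9 11  7  3
dp:     1  1  2  2  2  3  3  3  3  2  4  5
Maximum is 5.

5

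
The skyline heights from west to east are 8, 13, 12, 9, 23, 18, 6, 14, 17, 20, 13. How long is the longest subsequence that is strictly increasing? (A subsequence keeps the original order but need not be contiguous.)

5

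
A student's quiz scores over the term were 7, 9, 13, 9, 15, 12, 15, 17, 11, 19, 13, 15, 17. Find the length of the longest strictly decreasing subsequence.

3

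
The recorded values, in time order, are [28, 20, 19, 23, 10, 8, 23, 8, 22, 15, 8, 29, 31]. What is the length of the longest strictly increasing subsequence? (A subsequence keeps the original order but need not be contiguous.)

4

Track the smallest tail for each achievable length (strict):
28 → extends → [28]
20 → replaces 28 → [20]
19 → replaces 20 → [19]
23 → extends → [19, 23]
10 → replaces 19 → [10, 23]
8 → replaces 10 → [8, 23]
23 → already a tail → [8, 23]
8 → already a tail → [8, 23]
22 → replaces 23 → [8, 22]
15 → replaces 22 → [8, 15]
8 → already a tail → [8, 15]
29 → extends → [8, 15, 29]
31 → extends → [8, 15, 29, 31]
Four tails, so the longest strictly increasing subsequence has length 4 (e.g. 20, 23, 29, 31).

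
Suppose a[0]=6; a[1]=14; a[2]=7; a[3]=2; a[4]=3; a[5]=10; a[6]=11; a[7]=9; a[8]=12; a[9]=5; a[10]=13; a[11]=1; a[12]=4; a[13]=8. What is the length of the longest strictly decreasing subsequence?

5

Let dp[i] be the longest strictly decreasing subsequence ending at i:
i:      0  1  2  3  4  5  6  7  8  9 10 11 12 13
a[i]:   6 14  7  2  3 10 11  9 12  5 13  1  4  8
dp:     1  1  2  3  3  2  2  3  2  4  2  5  5  4
Maximum is 5.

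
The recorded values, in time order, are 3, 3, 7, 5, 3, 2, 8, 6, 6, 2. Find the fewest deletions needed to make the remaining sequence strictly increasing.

7

Fewest deletions = n − (longest strictly increasing subsequence).
i:      1  2  3  4  5  6  7  8  9 10
a[i]:   3  3  7  5  3  2  8  6  6  2
dp:     1  1  2  2  1  1  3  3  3  1
max dp = 3, so deletions = 10 − 3 = 7.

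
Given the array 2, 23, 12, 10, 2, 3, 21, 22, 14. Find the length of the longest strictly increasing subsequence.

4

Track the smallest tail for each achievable length (strict):
2 → extends → [2]
23 → extends → [2, 23]
12 → replaces 23 → [2, 12]
10 → replaces 12 → [2, 10]
2 → already a tail → [2, 10]
3 → replaces 10 → [2, 3]
21 → extends → [2, 3, 21]
22 → extends → [2, 3, 21, 22]
14 → replaces 21 → [2, 3, 14, 22]
Four tails, so the longest strictly increasing subsequence has length 4 (e.g. 2, 12, 21, 22).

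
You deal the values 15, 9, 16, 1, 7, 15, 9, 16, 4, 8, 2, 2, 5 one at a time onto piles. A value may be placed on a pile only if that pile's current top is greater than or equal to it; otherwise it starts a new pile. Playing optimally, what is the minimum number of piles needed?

Place each on the leftmost legal pile:
15 → new pile 1 (tops now [15])
9 → pile 1 (tops now [9])
16 → new pile 2 (tops now [9, 16])
1 → pile 1 (tops now [1, 16])
7 → pile 2 (tops now [1, 7])
15 → new pile 3 (tops now [1, 7, 15])
9 → pile 3 (tops now [1, 7, 9])
16 → new pile 4 (tops now [1, 7, 9, 16])
4 → pile 2 (tops now [1, 4, 9, 16])
8 → pile 3 (tops now [1, 4, 8, 16])
2 → pile 2 (tops now [1, 2, 8, 16])
2 → pile 2 (tops now [1, 2, 8, 16])
5 → pile 3 (tops now [1, 2, 5, 16])
Four piles.

4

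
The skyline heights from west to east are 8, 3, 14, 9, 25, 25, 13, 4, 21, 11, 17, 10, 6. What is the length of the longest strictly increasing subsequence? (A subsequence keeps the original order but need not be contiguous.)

4

Let dp[i] be the length of the longest such subsequence ending at index i:
i:      1  2  3  4  5  6  7  8  9 10 11 12 13
a[i]:   8  3 14  9 25 25 13  4 21 11 17 10  6
dp:     1  1  2  2  3  3  3  2  4  3  4  3  3
Maximum dp value is 4.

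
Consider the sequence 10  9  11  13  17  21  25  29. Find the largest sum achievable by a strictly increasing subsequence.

Let S[i] be the best sum of a strictly increasing subsequence ending at i:
i:       1   2   3   4   5   6   7   8
a[i]:   10   9  11  13  17  21  25  29
S:      10   9  21  34  51  72  97 126
Maximum is 126 (e.g. 10 + 11 + 13 + 17 + 21 + 25 + 29).

126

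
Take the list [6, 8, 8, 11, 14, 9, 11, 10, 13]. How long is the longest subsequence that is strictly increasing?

Track the smallest tail for each achievable length (strict):
6 → extends → [6]
8 → extends → [6, 8]
8 → already a tail → [6, 8]
11 → extends → [6, 8, 11]
14 → extends → [6, 8, 11, 14]
9 → replaces 11 → [6, 8, 9, 14]
11 → replaces 14 → [6, 8, 9, 11]
10 → replaces 11 → [6, 8, 9, 10]
13 → extends → [6, 8, 9, 10, 13]
Five tails, so the longest strictly increasing subsequence has length 5 (e.g. 6, 8, 9, 11, 13).

5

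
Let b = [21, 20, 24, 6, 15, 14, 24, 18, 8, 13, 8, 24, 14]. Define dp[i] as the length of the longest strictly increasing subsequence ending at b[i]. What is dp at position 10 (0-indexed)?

dp[i] = 1 + max{dp[j] : j<i, b[j]<b[i]} (or 1 if no such j):
i:      0  1  2  3  4  5  6  7  8  9 10 11 12
b[i]:  21 20 24  6 15 14 24 18  8 13  8 24 14
dp:     1  1  2  1  2  2  3  3  2  3  2  4  4
At index 10 the value is 2.

2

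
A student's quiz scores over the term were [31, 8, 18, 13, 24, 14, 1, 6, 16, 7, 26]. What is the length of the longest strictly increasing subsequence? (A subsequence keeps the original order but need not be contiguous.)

Track the smallest tail for each achievable length (strict):
31 → extends → [31]
8 → replaces 31 → [8]
18 → extends → [8, 18]
13 → replaces 18 → [8, 13]
24 → extends → [8, 13, 24]
14 → replaces 24 → [8, 13, 14]
1 → replaces 8 → [1, 13, 14]
6 → replaces 13 → [1, 6, 14]
16 → extends → [1, 6, 14, 16]
7 → replaces 14 → [1, 6, 7, 16]
26 → extends → [1, 6, 7, 16, 26]
Five tails, so the longest strictly increasing subsequence has length 5 (e.g. 8, 13, 14, 16, 26).

5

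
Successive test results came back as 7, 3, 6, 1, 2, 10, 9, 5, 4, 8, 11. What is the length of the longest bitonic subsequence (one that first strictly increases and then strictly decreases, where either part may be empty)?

inc[i] = longest strictly increasing subsequence ending at i; dec[i] = longest strictly decreasing subsequence starting at i:
i:      1  2  3  4  5  6  7  8  9 10 11
a[i]:   7  3  6  1  2 10  9  5  4  8 11
inc:    1  1  2  1  2  3  3  3  3  4  5
dec:    4  2  3  1  1  4  3  2  1  1  1
Best peak at i=6 (value 10): inc=3, dec=4, length 3+4−1 = 6.

6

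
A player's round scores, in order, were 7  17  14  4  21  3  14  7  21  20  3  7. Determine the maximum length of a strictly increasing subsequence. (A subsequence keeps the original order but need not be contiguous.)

3

Track the smallest tail for each achievable length (strict):
7 → extends → [7]
17 → extends → [7, 17]
14 → replaces 17 → [7, 14]
4 → replaces 7 → [4, 14]
21 → extends → [4, 14, 21]
3 → replaces 4 → [3, 14, 21]
14 → already a tail → [3, 14, 21]
7 → replaces 14 → [3, 7, 21]
21 → already a tail → [3, 7, 21]
20 → replaces 21 → [3, 7, 20]
3 → already a tail → [3, 7, 20]
7 → already a tail → [3, 7, 20]
Three tails, so the longest strictly increasing subsequence has length 3 (e.g. 7, 17, 21).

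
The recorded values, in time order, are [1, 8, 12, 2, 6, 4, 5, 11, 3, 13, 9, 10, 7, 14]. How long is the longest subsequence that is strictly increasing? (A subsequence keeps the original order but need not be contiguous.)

7

Track the smallest tail for each achievable length (strict):
1 → extends → [1]
8 → extends → [1, 8]
12 → extends → [1, 8, 12]
2 → replaces 8 → [1, 2, 12]
6 → replaces 12 → [1, 2, 6]
4 → replaces 6 → [1, 2, 4]
5 → extends → [1, 2, 4, 5]
11 → extends → [1, 2, 4, 5, 11]
3 → replaces 4 → [1, 2, 3, 5, 11]
13 → extends → [1, 2, 3, 5, 11, 13]
9 → replaces 11 → [1, 2, 3, 5, 9, 13]
10 → replaces 13 → [1, 2, 3, 5, 9, 10]
7 → replaces 9 → [1, 2, 3, 5, 7, 10]
14 → extends → [1, 2, 3, 5, 7, 10, 14]
Seven tails, so the longest strictly increasing subsequence has length 7 (e.g. 1, 2, 4, 5, 11, 13, 14).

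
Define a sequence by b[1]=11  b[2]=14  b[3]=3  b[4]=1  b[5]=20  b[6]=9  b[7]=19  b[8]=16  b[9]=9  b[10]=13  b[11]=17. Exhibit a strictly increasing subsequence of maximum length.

Patience tails give the LIS length; then backtrack through the dp parents:
11 → extends → [11]
14 → extends → [11, 14]
3 → replaces 11 → [3, 14]
1 → replaces 3 → [1, 14]
20 → extends → [1, 14, 20]
9 → replaces 14 → [1, 9, 20]
19 → replaces 20 → [1, 9, 19]
16 → replaces 19 → [1, 9, 16]
9 → already a tail → [1, 9, 16]
13 → replaces 16 → [1, 9, 13]
17 → extends → [1, 9, 13, 17]
Length 4; one witness is 11, 14, 16, 17.

11, 14, 16, 17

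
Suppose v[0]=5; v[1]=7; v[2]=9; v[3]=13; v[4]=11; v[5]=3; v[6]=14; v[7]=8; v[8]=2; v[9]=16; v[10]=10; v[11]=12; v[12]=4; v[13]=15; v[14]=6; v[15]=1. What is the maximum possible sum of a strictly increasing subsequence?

64

Let S[i] be the best sum of a strictly increasing subsequence ending at i:
i:      0  1  2  3  4  5  6  7  8  9 10 11 12 13 14 15
v[i]:   5  7  9 13 11  3 14  8  2 16 10 12  4 15  6  1
S:      5 12 21 34 32  3 48 20  2 64 31 44  7 63 13  1
Maximum is 64 (e.g. 5 + 7 + 9 + 13 + 14 + 16).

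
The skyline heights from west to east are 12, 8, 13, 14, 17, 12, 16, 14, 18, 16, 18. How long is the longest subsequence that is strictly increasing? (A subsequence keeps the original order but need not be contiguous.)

5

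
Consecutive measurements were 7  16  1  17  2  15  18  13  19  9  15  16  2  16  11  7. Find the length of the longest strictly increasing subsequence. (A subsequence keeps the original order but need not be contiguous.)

Let dp[i] be the length of the longest such subsequence ending at index i:
i:      1  2  3  4  5  6  7  8  9 10 11 12 13 14 15 16
a[i]:   7 16  1 17  2 15 18 13 19  9 15 16  2 16 11  7
dp:     1  2  1  3  2  3  4  3  5  3  4  5  2  5  4  3
Maximum dp value is 5.

5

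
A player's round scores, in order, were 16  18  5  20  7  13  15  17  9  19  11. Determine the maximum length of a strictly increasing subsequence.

6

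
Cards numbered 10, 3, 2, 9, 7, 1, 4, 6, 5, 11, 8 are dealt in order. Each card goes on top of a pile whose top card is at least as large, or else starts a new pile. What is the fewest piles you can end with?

4

The minimum number of non-increasing subsequences covering a sequence equals the length of its longest strictly increasing subsequence.
LIS length is 4 (e.g. 3, 4, 6, 11), so 4 piles are needed.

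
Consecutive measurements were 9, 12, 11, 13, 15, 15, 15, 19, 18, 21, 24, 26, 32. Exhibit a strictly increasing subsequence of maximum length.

9, 12, 13, 15, 19, 21, 24, 26, 32

Patience tails give the LIS length; then backtrack through the dp parents:
9 → extends → [9]
12 → extends → [9, 12]
11 → replaces 12 → [9, 11]
13 → extends → [9, 11, 13]
15 → extends → [9, 11, 13, 15]
15 → already a tail → [9, 11, 13, 15]
15 → already a tail → [9, 11, 13, 15]
19 → extends → [9, 11, 13, 15, 19]
18 → replaces 19 → [9, 11, 13, 15, 18]
21 → extends → [9, 11, 13, 15, 18, 21]
24 → extends → [9, 11, 13, 15, 18, 21, 24]
26 → extends → [9, 11, 13, 15, 18, 21, 24, 26]
32 → extends → [9, 11, 13, 15, 18, 21, 24, 26, 32]
Length 9; one witness is 9, 12, 13, 15, 19, 21, 24, 26, 32.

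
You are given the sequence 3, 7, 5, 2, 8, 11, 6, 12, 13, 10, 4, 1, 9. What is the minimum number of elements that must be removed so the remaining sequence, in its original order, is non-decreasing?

Fewest deletions = n − (longest non-decreasing subsequence).
Patience tails:
3 → extends → [3]
7 → extends → [3, 7]
5 → replaces 7 → [3, 5]
2 → replaces 3 → [2, 5]
8 → extends → [2, 5, 8]
11 → extends → [2, 5, 8, 11]
6 → replaces 8 → [2, 5, 6, 11]
12 → extends → [2, 5, 6, 11, 12]
13 → extends → [2, 5, 6, 11, 12, 13]
10 → replaces 11 → [2, 5, 6, 10, 12, 13]
4 → replaces 5 → [2, 4, 6, 10, 12, 13]
1 → replaces 2 → [1, 4, 6, 10, 12, 13]
9 → replaces 10 → [1, 4, 6, 9, 12, 13]
Longest non-decreasing subsequence has length 6, so deletions = 13 − 6 = 7.

7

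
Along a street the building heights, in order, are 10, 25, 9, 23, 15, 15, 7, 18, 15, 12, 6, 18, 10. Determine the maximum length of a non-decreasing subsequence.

Track the smallest tail for each achievable length (allowing ties):
10 → extends → [10]
25 → extends → [10, 25]
9 → replaces 10 → [9, 25]
23 → replaces 25 → [9, 23]
15 → replaces 23 → [9, 15]
15 → extends → [9, 15, 15]
7 → replaces 9 → [7, 15, 15]
18 → extends → [7, 15, 15, 18]
15 → replaces 18 → [7, 15, 15, 15]
12 → replaces 15 → [7, 12, 15, 15]
6 → replaces 7 → [6, 12, 15, 15]
18 → extends → [6, 12, 15, 15, 18]
10 → replaces 12 → [6, 10, 15, 15, 18]
Five tails, so the longest non-decreasing subsequence has length 5 (e.g. 10, 15, 15, 18, 18).

5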